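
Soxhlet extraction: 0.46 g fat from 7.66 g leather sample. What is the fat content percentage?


Fat content = 0.46 / 7.66 x 100
Fat = 6.0%


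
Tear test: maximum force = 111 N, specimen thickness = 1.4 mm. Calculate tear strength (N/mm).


Tear strength = force / thickness
Tear = 111 / 1.4 = 79.3 N/mm


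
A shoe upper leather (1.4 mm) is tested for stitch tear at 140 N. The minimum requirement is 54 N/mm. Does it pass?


STS = 140 / 1.4 = 100.0 N/mm
Minimum required: 54 N/mm
Passes: Yes


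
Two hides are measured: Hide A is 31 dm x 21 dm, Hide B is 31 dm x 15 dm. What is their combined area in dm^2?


1116 dm^2

Hide A area = 31 x 21 = 651 dm^2
Hide B area = 31 x 15 = 465 dm^2
Total = 651 + 465 = 1116 dm^2


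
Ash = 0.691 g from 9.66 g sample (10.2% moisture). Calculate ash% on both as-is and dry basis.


As-is ash% = 0.691 / 9.66 x 100 = 7.15%
Dry mass = 9.66 x (100 - 10.2) / 100 = 8.67468 g
Dry-basis ash% = 0.691 / 8.67468 x 100 = 7.97%


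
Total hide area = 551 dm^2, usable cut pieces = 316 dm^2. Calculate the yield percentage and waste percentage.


Yield = 316 / 551 x 100 = 57.4%
Waste = 551 - 316 = 235 dm^2
Waste% = 100 - 57.4 = 42.6%


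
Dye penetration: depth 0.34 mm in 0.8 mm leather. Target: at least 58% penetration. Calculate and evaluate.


Penetration = 0.34 / 0.8 x 100 = 42.5%
Target: 58%
Meets target: No


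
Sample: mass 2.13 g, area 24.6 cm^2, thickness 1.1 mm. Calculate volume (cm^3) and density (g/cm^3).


Volume = 2.706 cm^3
Density = 0.787 g/cm^3

Thickness in cm = 1.1 / 10 = 0.11 cm
Volume = 24.6 x 0.11 = 2.706 cm^3
Density = 2.13 / 2.706 = 0.787 g/cm^3


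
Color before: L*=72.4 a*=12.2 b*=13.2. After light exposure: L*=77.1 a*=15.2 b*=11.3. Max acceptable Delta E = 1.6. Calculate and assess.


dL = 4.7, da = 3.0, db = -1.9
dE = sqrt((4.7)^2 + (3.0)^2 + (-1.9)^2) = 5.89
Max = 1.6
Passes: No


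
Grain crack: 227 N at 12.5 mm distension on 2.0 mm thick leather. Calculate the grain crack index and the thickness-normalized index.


Crack index = 227 / 12.5 = 18.2 N/mm
Normalized = 18.2 / 2.0 = 9.1 N/mm per mm


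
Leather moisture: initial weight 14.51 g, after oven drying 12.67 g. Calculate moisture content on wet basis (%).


Moisture = 14.51 - 12.67 = 1.84 g
MC = 1.84 / 14.51 x 100 = 12.7%


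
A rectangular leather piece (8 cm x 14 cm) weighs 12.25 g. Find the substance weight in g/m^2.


Area = 8 x 14 = 112 cm^2
SW = 12.25 / 112 x 10000 = 1093.8 g/m^2


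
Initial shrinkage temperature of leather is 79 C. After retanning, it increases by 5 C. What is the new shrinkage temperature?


84 C

New Ts = 79 + 5 = 84 C


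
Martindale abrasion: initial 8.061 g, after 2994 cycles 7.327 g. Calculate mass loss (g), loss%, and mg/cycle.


Mass loss = 0.734 g
Loss = 9.11%
Rate = 0.245 mg/cycle


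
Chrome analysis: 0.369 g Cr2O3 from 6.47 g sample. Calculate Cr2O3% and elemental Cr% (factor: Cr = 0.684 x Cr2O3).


Cr2O3% = 0.369 / 6.47 x 100 = 5.70%
Cr% = 5.70 x 0.684 = 3.90%


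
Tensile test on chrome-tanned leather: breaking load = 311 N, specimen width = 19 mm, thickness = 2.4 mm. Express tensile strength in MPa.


Cross-section = 19 x 2.4 = 45.6 mm^2
TS = 311 / 45.6 = 6.82 MPa
(1 N/mm^2 = 1 MPa)


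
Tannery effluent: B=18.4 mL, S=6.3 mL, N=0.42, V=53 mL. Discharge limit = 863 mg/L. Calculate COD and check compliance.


COD = (18.4 - 6.3) x 0.42 x 8000 / 53 = 767.1 mg/L
Limit: 863 mg/L
Compliant: Yes


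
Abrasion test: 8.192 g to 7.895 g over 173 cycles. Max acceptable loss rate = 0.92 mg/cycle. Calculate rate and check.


Loss = 8.192 - 7.895 = 0.297 g
Rate = 0.297 g / 173 cycles x 1000 = 1.717 mg/cycle
Max = 0.92 mg/cycle
Passes: No


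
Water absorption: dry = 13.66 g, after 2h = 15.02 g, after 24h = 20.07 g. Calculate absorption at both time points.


2h absorption = 10.0%
24h absorption = 46.9%


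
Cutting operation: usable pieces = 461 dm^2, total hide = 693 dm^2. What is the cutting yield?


Yield = usable / total x 100
Yield = 461 / 693 x 100 = 66.5%


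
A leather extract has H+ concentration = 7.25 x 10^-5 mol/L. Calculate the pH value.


pH = 4.14

pH = -log10[H+]
pH = -log10(7.25 x 10^-5) = 4.14


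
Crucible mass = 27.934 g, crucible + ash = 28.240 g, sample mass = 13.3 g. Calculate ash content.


Ash mass = 0.306 g
Ash content = 2.30%

Ash mass = 28.240 - 27.934 = 0.306 g
Ash% = 0.306 / 13.3 x 100 = 2.30%


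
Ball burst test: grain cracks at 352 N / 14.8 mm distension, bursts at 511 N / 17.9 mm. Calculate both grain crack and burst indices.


Crack index = 352 / 14.8 = 23.8 N/mm
Burst index = 511 / 17.9 = 28.5 N/mm


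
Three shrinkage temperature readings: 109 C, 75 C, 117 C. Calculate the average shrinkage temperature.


Average = (109 + 75 + 117) / 3
Average = 301 / 3 = 100.3 C


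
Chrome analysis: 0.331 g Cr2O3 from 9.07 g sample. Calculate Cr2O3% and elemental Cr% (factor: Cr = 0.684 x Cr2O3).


Cr2O3% = 0.331 / 9.07 x 100 = 3.65%
Cr% = 3.65 x 0.684 = 2.50%


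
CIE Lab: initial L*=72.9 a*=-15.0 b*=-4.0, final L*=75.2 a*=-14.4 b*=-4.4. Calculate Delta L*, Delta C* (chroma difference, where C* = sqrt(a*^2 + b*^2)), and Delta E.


Delta L* = 2.3
Delta C* = -0.47
Delta E = 2.41


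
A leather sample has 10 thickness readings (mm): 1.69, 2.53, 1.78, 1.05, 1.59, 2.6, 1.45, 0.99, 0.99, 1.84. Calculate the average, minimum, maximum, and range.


Sum = 16.51
Average = 16.51 / 10 = 1.65 mm
Minimum = 0.99 mm
Maximum = 2.6 mm
Range = 2.6 - 0.99 = 1.61 mm


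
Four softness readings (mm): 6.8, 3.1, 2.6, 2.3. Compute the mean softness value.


Sum = 6.8 + 3.1 + 2.6 + 2.3
Mean = 14.8 / 4 = 3.70 mm


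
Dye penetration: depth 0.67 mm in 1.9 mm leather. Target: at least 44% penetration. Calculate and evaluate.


Penetration = 0.67 / 1.9 x 100 = 35.3%
Target: 44%
Meets target: No


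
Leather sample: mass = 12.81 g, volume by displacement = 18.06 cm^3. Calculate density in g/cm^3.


0.709 g/cm^3


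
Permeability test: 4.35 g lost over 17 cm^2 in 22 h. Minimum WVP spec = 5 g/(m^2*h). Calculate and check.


WVP = 116.31 g/(m^2*h)
Meets specification: Yes

WVP = 4.35 / (17 x 22) x 10000 = 116.31 g/(m^2*h)
Minimum: 5 g/(m^2*h)
Meets spec: Yes


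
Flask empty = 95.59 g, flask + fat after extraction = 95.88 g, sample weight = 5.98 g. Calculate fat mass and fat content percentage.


Fat mass = 95.88 - 95.59 = 0.29 g
Fat% = 0.29 / 5.98 x 100 = 4.8%


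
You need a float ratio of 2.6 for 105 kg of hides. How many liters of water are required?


Water = hide weight x target ratio
Water = 105 x 2.6 = 273.0 L


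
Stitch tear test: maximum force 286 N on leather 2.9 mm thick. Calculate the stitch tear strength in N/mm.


98.6 N/mm

Stitch tear strength = force / thickness
STS = 286 / 2.9 = 98.6 N/mm


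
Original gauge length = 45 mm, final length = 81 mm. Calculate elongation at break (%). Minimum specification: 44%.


Extension = 81 - 45 = 36 mm
Elongation = 36 / 45 x 100 = 80.0%
Minimum required: 44%
Meets specification: Yes


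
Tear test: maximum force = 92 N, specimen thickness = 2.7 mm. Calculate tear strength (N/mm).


Tear strength = force / thickness
Tear = 92 / 2.7 = 34.1 N/mm


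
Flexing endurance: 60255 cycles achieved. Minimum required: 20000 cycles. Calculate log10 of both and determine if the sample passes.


log10(60255) = 4.78
log10(20000) = 4.30
Passes: Yes


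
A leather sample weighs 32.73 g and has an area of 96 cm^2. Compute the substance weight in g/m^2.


Substance weight = mass / area x 10000
SW = 32.73 / 96 x 10000
SW = 3409.4 g/m^2


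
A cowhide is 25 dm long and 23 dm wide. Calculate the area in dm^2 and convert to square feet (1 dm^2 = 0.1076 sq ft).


Area = 25 x 23 = 575 dm^2
Conversion: 575 x 0.1076 = 61.87 sq ft


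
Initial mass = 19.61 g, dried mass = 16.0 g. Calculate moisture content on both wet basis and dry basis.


Moisture lost = 19.61 - 16.0 = 3.61 g
Wet basis MC = 3.61 / 19.61 x 100 = 18.4%
Dry basis MC = 3.61 / 16.0 x 100 = 22.6%


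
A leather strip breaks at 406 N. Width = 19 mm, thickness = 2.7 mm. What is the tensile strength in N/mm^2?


Cross-sectional area = 19 x 2.7 = 51.3 mm^2
Tensile strength = 406 / 51.3 = 7.91 N/mm^2


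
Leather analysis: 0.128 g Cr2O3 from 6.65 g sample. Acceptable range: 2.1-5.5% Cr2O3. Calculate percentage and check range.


Cr2O3 = 1.92%
Within range: No


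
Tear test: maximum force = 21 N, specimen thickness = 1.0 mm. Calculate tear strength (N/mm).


21.0 N/mm


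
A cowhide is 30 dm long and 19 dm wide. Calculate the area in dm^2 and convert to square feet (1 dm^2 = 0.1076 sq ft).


Area = 30 x 19 = 570 dm^2
Conversion: 570 x 0.1076 = 61.33 sq ft


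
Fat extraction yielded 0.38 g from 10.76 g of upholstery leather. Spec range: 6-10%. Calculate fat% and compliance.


Fat% = 0.38 / 10.76 x 100 = 3.5%
Spec range: 6-10%
Compliant: No


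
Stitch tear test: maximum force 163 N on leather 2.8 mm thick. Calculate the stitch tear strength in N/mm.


58.2 N/mm


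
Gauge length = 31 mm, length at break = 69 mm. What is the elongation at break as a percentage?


122.6%


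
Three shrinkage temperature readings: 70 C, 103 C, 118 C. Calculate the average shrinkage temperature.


Average = (70 + 103 + 118) / 3
Average = 291 / 3 = 97.0 C


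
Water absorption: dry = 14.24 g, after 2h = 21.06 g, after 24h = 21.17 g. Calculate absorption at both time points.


WA (2h) = (21.06 - 14.24) / 14.24 x 100 = 47.9%
WA (24h) = (21.17 - 14.24) / 14.24 x 100 = 48.7%


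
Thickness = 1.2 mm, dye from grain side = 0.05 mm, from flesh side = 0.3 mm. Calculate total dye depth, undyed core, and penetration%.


Total dyed = 0.05 + 0.3 = 0.35 mm
Undyed core = 1.2 - 0.35 = 0.85 mm
Penetration = 0.35 / 1.2 x 100 = 29.2%


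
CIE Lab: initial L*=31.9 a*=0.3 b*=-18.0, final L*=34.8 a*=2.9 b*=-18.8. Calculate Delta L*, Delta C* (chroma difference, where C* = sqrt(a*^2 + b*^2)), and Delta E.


Delta L* = 34.8 - 31.9 = 2.9
C1* = sqrt((0.3)^2 + (-18.0)^2) = 18.002
C2* = sqrt((2.9)^2 + (-18.8)^2) = 19.022
Delta C* = 19.022 - 18.002 = 1.02
Delta E = sqrt((2.9)^2 + (2.6)^2 + (-0.8)^2) = 3.98


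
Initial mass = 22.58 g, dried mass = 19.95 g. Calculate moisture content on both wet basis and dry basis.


Moisture lost = 22.58 - 19.95 = 2.63 g
Wet basis MC = 2.63 / 22.58 x 100 = 11.6%
Dry basis MC = 2.63 / 19.95 x 100 = 13.2%


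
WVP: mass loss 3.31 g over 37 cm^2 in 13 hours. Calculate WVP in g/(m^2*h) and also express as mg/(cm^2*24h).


WVP = 68.81 g/(m^2*h)
Daily rate = 165.16 mg/(cm^2*24h)


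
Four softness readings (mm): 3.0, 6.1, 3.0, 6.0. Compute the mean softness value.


Sum = 3.0 + 6.1 + 3.0 + 6.0
Mean = 18.1 / 4 = 4.53 mm


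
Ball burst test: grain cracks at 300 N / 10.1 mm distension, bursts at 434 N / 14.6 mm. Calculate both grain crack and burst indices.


Crack index = 29.7 N/mm
Burst index = 29.7 N/mm

Crack index = 300 / 10.1 = 29.7 N/mm
Burst index = 434 / 14.6 = 29.7 N/mm


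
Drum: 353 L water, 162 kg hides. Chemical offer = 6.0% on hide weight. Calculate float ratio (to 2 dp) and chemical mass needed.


Float ratio = 2.18
Chemical needed = 9.72 kg


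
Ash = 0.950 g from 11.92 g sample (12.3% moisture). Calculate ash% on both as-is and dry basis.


As-is ash = 7.97%
Dry-basis ash = 9.09%

As-is ash% = 0.950 / 11.92 x 100 = 7.97%
Dry mass = 11.92 x (100 - 12.3) / 100 = 10.45384 g
Dry-basis ash% = 0.950 / 10.45384 x 100 = 9.09%


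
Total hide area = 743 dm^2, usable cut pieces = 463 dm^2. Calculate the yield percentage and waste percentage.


Yield = 463 / 743 x 100 = 62.3%
Waste = 743 - 463 = 280 dm^2
Waste% = 100 - 62.3 = 37.7%


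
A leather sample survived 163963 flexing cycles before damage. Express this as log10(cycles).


5.21

log10(163963) = 5.21


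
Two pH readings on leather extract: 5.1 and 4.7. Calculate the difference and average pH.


Difference = |5.1 - 4.7| = 0.4
Average = (5.1 + 4.7) / 2 = 4.90


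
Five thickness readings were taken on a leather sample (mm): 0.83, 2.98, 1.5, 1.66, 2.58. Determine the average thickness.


1.91 mm

Sum = 0.83 + 2.98 + 1.5 + 1.66 + 2.58 = 9.55
Average = 9.55 / 5 = 1.91 mm


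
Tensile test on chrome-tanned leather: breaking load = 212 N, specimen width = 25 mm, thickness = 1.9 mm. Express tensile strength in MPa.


Cross-section = 25 x 1.9 = 47.5 mm^2
TS = 212 / 47.5 = 4.46 MPa
(1 N/mm^2 = 1 MPa)


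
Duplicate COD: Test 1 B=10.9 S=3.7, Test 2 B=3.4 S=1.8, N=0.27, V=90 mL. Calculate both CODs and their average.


COD1 = (10.9 - 3.7) x 0.27 x 8000 / 90 = 172.8 mg/L
COD2 = (3.4 - 1.8) x 0.27 x 8000 / 90 = 38.4 mg/L
Average = (172.8 + 38.4) / 2 = 105.6 mg/L


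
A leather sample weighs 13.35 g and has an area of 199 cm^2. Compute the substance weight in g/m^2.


Substance weight = mass / area x 10000
SW = 13.35 / 199 x 10000
SW = 670.9 g/m^2


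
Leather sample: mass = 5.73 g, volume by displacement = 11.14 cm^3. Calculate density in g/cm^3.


Density = mass / volume
Density = 5.73 / 11.14 = 0.514 g/cm^3


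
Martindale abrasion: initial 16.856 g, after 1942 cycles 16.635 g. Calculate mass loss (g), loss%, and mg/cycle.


Mass loss = 0.221 g
Loss = 1.31%
Rate = 0.114 mg/cycle

Loss = 16.856 - 16.635 = 0.221 g
Loss% = 0.221 / 16.856 x 100 = 1.31%
Rate = 0.221 / 1942 x 1000 = 0.114 mg/cycle


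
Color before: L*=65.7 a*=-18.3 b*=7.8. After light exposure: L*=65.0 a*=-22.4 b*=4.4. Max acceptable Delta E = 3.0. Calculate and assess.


dL = -0.7, da = -4.1, db = -3.4
dE = sqrt((-0.7)^2 + (-4.1)^2 + (-3.4)^2) = 5.37
Max = 3.0
Passes: No


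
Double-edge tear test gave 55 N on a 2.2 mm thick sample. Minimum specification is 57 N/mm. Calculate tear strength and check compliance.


Tear strength = 55 / 2.2 = 25.0 N/mm
Required minimum = 57 N/mm
Compliant: No


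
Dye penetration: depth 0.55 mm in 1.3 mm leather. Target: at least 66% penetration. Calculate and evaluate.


Penetration = 42.3%
Meets target: No

Penetration = 0.55 / 1.3 x 100 = 42.3%
Target: 66%
Meets target: No


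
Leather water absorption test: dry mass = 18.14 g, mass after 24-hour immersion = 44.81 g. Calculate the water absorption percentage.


147.0%


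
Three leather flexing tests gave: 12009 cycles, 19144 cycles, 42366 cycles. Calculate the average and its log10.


Average = (12009 + 19144 + 42366) / 3 = 24506 cycles
log10(24506) = 4.39


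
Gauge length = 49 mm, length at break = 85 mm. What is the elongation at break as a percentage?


Extension = 85 - 49 = 36 mm
Elongation = 36 / 49 x 100 = 73.5%


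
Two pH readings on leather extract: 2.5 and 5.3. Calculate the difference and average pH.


Difference = |2.5 - 5.3| = 2.8
Average = (2.5 + 5.3) / 2 = 3.90


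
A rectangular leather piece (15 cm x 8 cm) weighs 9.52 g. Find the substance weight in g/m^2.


Area = 15 x 8 = 120 cm^2
SW = 9.52 / 120 x 10000 = 793.3 g/m^2


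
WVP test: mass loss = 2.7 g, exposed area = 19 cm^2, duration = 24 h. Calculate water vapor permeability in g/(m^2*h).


WVP = mass_loss / (area x time) x 10000
WVP = 2.7 / (19 x 24) x 10000
WVP = 2.7 / 456 x 10000 = 59.21 g/(m^2*h)


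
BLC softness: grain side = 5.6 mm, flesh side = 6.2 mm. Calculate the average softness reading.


5.90 mm


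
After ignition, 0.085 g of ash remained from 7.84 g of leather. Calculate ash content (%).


Ash% = 0.085 / 7.84 x 100
Ash% = 1.08%


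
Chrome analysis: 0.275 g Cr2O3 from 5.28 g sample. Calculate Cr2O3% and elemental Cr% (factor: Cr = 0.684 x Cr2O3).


Cr2O3% = 0.275 / 5.28 x 100 = 5.21%
Cr% = 5.21 x 0.684 = 3.56%


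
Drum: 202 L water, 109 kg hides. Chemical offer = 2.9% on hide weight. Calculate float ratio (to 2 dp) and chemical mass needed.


Float ratio = 202 / 109 = 1.85
Chemical = 109 x 2.9 / 100 = 3.161 kg


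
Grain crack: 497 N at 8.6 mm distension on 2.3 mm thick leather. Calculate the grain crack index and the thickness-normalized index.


Crack index = 57.8 N/mm
Normalized index = 25.1 N/mm per mm

Crack index = 497 / 8.6 = 57.8 N/mm
Normalized = 57.8 / 2.3 = 25.1 N/mm per mm


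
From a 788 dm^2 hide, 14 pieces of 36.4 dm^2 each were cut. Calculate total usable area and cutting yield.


Total usable = 14 x 36.4 = 509.6 dm^2
Yield = 509.6 / 788 x 100 = 64.7%


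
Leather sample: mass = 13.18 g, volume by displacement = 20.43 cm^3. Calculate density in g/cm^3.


Density = mass / volume
Density = 13.18 / 20.43 = 0.645 g/cm^3


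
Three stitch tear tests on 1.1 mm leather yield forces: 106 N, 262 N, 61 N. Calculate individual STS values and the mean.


STS1 = 96.4 N/mm
STS2 = 238.2 N/mm
STS3 = 55.5 N/mm
Mean = 130.0 N/mm

STS1 = 106 / 1.1 = 96.4 N/mm
STS2 = 262 / 1.1 = 238.2 N/mm
STS3 = 61 / 1.1 = 55.5 N/mm
Mean = (96.4 + 238.2 + 55.5) / 3 = 130.0 N/mm


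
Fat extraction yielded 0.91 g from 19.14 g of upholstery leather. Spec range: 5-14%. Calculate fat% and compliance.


Fat content = 4.8%
Compliant: No


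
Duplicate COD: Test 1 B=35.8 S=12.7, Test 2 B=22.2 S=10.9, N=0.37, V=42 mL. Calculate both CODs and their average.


COD1 = 1628.0 mg/L
COD2 = 796.4 mg/L
Average = 1212.2 mg/L

COD1 = (35.8 - 12.7) x 0.37 x 8000 / 42 = 1628.0 mg/L
COD2 = (22.2 - 10.9) x 0.37 x 8000 / 42 = 796.4 mg/L
Average = (1628.0 + 796.4) / 2 = 1212.2 mg/L


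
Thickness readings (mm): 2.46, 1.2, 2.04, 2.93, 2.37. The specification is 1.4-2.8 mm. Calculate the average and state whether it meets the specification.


Average = 2.20 mm
Within specification: Yes

Sum = 11.00
Average = 11.00 / 5 = 2.20 mm
Specification range: 1.4 to 2.8 mm
Within spec: Yes


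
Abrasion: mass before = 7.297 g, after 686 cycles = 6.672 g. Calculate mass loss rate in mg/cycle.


0.911 mg/cycle

Mass loss = 7.297 - 6.672 = 0.625 g
Rate = 0.625 / 686 x 1000 = 0.911 mg/cycle


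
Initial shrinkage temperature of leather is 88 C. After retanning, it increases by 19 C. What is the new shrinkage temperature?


107 C

New Ts = 88 + 19 = 107 C


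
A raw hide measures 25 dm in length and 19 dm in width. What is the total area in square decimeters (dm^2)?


475 dm^2


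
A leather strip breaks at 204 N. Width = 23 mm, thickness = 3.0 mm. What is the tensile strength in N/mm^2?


2.96 N/mm^2

Cross-sectional area = 23 x 3.0 = 69.0 mm^2
Tensile strength = 204 / 69.0 = 2.96 N/mm^2


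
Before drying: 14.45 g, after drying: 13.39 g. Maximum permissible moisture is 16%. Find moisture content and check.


Moisture content = 7.3%
Acceptable: Yes

MC = (14.45 - 13.39) / 14.45 x 100 = 7.3%
Maximum: 16%
Acceptable: Yes


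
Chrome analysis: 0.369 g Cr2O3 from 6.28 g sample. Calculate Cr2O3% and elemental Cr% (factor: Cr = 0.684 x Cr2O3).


Cr2O3 = 5.88%
Cr = 4.02%


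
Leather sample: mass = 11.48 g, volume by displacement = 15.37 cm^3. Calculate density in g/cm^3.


Density = mass / volume
Density = 11.48 / 15.37 = 0.747 g/cm^3


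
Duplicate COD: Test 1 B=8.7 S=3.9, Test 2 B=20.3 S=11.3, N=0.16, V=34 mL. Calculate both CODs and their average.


COD1 = 180.7 mg/L
COD2 = 338.8 mg/L
Average = 259.8 mg/L

COD1 = (8.7 - 3.9) x 0.16 x 8000 / 34 = 180.7 mg/L
COD2 = (20.3 - 11.3) x 0.16 x 8000 / 34 = 338.8 mg/L
Average = (180.7 + 338.8) / 2 = 259.8 mg/L


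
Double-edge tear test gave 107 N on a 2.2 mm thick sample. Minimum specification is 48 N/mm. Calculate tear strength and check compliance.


Tear strength = 107 / 2.2 = 48.6 N/mm
Required minimum = 48 N/mm
Compliant: Yes


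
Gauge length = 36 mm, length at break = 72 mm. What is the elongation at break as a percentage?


100.0%

Extension = 72 - 36 = 36 mm
Elongation = 36 / 36 x 100 = 100.0%


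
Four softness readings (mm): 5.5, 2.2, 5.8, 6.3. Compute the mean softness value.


Sum = 5.5 + 2.2 + 5.8 + 6.3
Mean = 19.8 / 4 = 4.95 mm


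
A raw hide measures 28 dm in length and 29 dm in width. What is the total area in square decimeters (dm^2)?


Area = length x width
Area = 28 x 29 = 812 dm^2


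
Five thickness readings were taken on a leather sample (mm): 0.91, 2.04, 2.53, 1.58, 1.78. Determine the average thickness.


1.77 mm


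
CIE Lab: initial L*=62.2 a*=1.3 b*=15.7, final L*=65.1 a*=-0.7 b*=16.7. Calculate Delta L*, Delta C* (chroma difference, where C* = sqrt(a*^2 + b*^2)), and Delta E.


Delta L* = 65.1 - 62.2 = 2.9
C1* = sqrt((1.3)^2 + (15.7)^2) = 15.754
C2* = sqrt((-0.7)^2 + (16.7)^2) = 16.715
Delta C* = 16.715 - 15.754 = 0.96
Delta E = sqrt((2.9)^2 + (-2.0)^2 + (1.0)^2) = 3.66


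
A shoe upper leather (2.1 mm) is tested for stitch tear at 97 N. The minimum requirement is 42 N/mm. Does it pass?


STS = 97 / 2.1 = 46.2 N/mm
Minimum required: 42 N/mm
Passes: Yes


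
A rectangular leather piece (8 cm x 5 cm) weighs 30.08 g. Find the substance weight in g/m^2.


7520.0 g/m^2

Area = 8 x 5 = 40 cm^2
SW = 30.08 / 40 x 10000 = 7520.0 g/m^2


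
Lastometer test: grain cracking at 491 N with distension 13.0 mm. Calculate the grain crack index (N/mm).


Grain crack index = force / distension
Index = 491 / 13.0 = 37.8 N/mm


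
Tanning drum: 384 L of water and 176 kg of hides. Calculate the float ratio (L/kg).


2.2

Float ratio = water / hide weight
Ratio = 384 / 176 = 2.2


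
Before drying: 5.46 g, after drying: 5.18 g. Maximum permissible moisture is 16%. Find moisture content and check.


Moisture content = 5.1%
Acceptable: Yes

MC = (5.46 - 5.18) / 5.46 x 100 = 5.1%
Maximum: 16%
Acceptable: Yes


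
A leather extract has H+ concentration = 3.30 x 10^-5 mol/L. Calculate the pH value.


pH = -log10[H+]
pH = -log10(3.30 x 10^-5) = 4.48


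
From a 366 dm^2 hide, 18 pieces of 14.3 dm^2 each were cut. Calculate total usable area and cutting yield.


Total usable = 18 x 14.3 = 257.4 dm^2
Yield = 257.4 / 366 x 100 = 70.3%


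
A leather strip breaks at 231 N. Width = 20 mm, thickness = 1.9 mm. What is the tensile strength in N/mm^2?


6.08 N/mm^2

Cross-sectional area = 20 x 1.9 = 38.0 mm^2
Tensile strength = 231 / 38.0 = 6.08 N/mm^2


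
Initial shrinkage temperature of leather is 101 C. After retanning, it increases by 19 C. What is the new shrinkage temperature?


120 C

New Ts = 101 + 19 = 120 C


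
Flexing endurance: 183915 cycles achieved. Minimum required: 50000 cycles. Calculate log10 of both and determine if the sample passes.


Achieved: log10 = 5.26
Required: log10 = 4.70
Passes: Yes

log10(183915) = 5.26
log10(50000) = 4.70
Passes: Yes


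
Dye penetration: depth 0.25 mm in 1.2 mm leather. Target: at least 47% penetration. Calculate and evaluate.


Penetration = 20.8%
Meets target: No

Penetration = 0.25 / 1.2 x 100 = 20.8%
Target: 47%
Meets target: No


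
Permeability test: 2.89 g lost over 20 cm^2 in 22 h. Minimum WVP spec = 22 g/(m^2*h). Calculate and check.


WVP = 2.89 / (20 x 22) x 10000 = 65.68 g/(m^2*h)
Minimum: 22 g/(m^2*h)
Meets spec: Yes


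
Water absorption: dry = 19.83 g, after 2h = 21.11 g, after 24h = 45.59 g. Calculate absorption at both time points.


WA (2h) = (21.11 - 19.83) / 19.83 x 100 = 6.5%
WA (24h) = (45.59 - 19.83) / 19.83 x 100 = 129.9%


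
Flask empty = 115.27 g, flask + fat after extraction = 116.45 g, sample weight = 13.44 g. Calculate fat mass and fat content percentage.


Fat mass = 1.18 g
Fat content = 8.8%

Fat mass = 116.45 - 115.27 = 1.18 g
Fat% = 1.18 / 13.44 x 100 = 8.8%


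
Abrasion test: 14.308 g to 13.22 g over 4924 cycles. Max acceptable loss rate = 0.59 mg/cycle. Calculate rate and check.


Rate = 0.221 mg/cycle
Passes: Yes

Loss = 14.308 - 13.22 = 1.088 g
Rate = 1.088 g / 4924 cycles x 1000 = 0.221 mg/cycle
Max = 0.59 mg/cycle
Passes: Yes


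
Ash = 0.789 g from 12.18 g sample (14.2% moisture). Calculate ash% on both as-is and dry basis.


As-is ash% = 0.789 / 12.18 x 100 = 6.48%
Dry mass = 12.18 x (100 - 14.2) / 100 = 10.45044 g
Dry-basis ash% = 0.789 / 10.45044 x 100 = 7.55%


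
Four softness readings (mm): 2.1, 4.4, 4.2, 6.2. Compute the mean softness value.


Sum = 2.1 + 4.4 + 4.2 + 6.2
Mean = 16.9 / 4 = 4.23 mm


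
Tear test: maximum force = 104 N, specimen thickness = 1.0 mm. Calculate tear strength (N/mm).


Tear strength = force / thickness
Tear = 104 / 1.0 = 104.0 N/mm


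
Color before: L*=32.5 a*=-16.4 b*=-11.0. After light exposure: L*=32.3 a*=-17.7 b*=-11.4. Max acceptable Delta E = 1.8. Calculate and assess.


Delta E = 1.37
Passes: Yes

dL = -0.2, da = -1.3, db = -0.4
dE = sqrt((-0.2)^2 + (-1.3)^2 + (-0.4)^2) = 1.37
Max = 1.8
Passes: Yes


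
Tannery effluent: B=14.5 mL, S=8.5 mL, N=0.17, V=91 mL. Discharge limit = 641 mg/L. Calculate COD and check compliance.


COD = (14.5 - 8.5) x 0.17 x 8000 / 91 = 89.7 mg/L
Limit: 641 mg/L
Compliant: Yes


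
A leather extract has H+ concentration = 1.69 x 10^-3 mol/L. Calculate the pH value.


pH = 2.77

pH = -log10[H+]
pH = -log10(1.69 x 10^-3) = 2.77


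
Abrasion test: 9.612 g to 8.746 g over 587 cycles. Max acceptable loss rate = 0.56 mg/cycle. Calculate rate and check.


Rate = 1.475 mg/cycle
Passes: No


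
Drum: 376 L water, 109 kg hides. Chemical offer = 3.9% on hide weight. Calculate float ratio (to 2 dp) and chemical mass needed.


Float ratio = 376 / 109 = 3.45
Chemical = 109 x 3.9 / 100 = 4.251 kg


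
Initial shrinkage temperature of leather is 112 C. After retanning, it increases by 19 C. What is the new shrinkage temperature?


New Ts = 112 + 19 = 131 C


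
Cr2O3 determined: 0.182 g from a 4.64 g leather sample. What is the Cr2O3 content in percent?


Cr2O3% = 0.182 / 4.64 x 100
Cr2O3% = 3.92%


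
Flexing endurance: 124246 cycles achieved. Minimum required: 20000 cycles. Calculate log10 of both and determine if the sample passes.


log10(124246) = 5.09
log10(20000) = 4.30
Passes: Yes


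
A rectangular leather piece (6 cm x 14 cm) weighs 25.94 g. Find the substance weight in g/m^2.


Area = 6 x 14 = 84 cm^2
SW = 25.94 / 84 x 10000 = 3088.1 g/m^2


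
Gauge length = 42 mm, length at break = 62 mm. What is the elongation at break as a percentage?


47.6%


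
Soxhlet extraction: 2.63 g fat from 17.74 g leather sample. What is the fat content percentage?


Fat content = 2.63 / 17.74 x 100
Fat = 14.8%


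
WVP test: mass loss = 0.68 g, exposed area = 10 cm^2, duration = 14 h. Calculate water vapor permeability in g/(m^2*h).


WVP = mass_loss / (area x time) x 10000
WVP = 0.68 / (10 x 14) x 10000
WVP = 0.68 / 140 x 10000 = 48.57 g/(m^2*h)


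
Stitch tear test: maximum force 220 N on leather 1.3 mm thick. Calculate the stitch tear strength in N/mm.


Stitch tear strength = force / thickness
STS = 220 / 1.3 = 169.2 N/mm


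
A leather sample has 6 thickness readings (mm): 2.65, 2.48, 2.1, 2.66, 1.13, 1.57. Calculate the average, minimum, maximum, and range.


Sum = 12.59
Average = 12.59 / 6 = 2.10 mm
Minimum = 1.13 mm
Maximum = 2.66 mm
Range = 2.66 - 1.13 = 1.53 mm


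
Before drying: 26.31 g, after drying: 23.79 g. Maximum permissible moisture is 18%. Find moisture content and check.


MC = (26.31 - 23.79) / 26.31 x 100 = 9.6%
Maximum: 18%
Acceptable: Yes


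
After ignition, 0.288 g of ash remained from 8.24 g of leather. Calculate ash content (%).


3.50%

Ash% = 0.288 / 8.24 x 100
Ash% = 3.50%


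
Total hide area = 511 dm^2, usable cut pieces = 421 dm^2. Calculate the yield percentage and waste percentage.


Yield = 421 / 511 x 100 = 82.4%
Waste = 511 - 421 = 90 dm^2
Waste% = 100 - 82.4 = 17.6%


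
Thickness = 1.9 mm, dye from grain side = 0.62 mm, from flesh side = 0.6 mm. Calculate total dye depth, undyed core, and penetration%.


Total dyed = 0.62 + 0.6 = 1.22 mm
Undyed core = 1.9 - 1.22 = 0.68 mm
Penetration = 1.22 / 1.9 x 100 = 64.2%


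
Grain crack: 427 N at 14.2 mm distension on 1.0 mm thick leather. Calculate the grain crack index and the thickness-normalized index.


Crack index = 30.1 N/mm
Normalized index = 30.1 N/mm per mm

Crack index = 427 / 14.2 = 30.1 N/mm
Normalized = 30.1 / 1.0 = 30.1 N/mm per mm


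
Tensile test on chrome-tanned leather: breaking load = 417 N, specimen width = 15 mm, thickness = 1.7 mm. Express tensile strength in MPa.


16.35 MPa


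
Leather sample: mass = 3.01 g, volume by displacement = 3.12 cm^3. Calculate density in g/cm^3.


0.965 g/cm^3


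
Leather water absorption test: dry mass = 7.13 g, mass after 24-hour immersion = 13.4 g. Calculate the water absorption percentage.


87.9%


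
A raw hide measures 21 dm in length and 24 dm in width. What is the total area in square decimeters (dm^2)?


504 dm^2

Area = length x width
Area = 21 x 24 = 504 dm^2


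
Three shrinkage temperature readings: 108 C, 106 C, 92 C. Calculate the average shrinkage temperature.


102.0 C

Average = (108 + 106 + 92) / 3
Average = 306 / 3 = 102.0 C


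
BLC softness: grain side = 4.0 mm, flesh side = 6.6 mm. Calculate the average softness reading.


Average = (4.0 + 6.6) / 2
Average = 5.30 mm


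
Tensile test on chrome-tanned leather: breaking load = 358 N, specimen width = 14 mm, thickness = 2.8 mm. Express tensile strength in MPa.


Cross-section = 14 x 2.8 = 39.2 mm^2
TS = 358 / 39.2 = 9.13 MPa
(1 N/mm^2 = 1 MPa)


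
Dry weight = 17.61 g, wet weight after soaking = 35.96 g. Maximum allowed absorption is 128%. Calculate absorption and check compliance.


Absorption = 104.2%
Compliant: Yes

WA = (35.96 - 17.61) / 17.61 x 100 = 104.2%
Maximum allowed: 128%
Compliant: Yes


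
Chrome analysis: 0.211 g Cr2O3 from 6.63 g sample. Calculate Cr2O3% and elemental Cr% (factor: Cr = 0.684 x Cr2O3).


Cr2O3% = 0.211 / 6.63 x 100 = 3.18%
Cr% = 3.18 x 0.684 = 2.18%


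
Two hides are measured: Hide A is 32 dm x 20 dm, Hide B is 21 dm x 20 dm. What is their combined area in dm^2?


Hide A area = 32 x 20 = 640 dm^2
Hide B area = 21 x 20 = 420 dm^2
Total = 640 + 420 = 1060 dm^2


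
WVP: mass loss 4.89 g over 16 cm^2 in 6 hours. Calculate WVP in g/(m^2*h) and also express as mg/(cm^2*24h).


WVP = 4.89 / (16 x 6) x 10000 = 509.38 g/(m^2*h)
Mass loss in mg = 4.89 x 1000 = 4890 mg
Per cm^2 per 24h in mg: 4890 x 24 / (16 x 6) = 117360 / 96 = 1222.50 mg/(cm^2*24h)


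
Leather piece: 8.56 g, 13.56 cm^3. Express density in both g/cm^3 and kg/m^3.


Density = 8.56 / 13.56 = 0.631 g/cm^3
Convert: 0.631 x 1000 = 631 kg/m^3


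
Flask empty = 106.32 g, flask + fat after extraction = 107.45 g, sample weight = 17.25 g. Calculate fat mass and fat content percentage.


Fat mass = 107.45 - 106.32 = 1.13 g
Fat% = 1.13 / 17.25 x 100 = 6.6%


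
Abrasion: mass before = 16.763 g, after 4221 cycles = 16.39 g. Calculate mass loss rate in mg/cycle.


0.088 mg/cycle


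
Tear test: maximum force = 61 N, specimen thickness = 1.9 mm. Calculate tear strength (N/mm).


32.1 N/mm

Tear strength = force / thickness
Tear = 61 / 1.9 = 32.1 N/mm


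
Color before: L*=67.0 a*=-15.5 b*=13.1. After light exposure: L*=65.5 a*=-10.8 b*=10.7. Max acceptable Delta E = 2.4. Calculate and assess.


Delta E = 5.49
Passes: No


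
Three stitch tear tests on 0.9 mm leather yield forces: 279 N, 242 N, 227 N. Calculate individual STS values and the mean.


STS1 = 310.0 N/mm
STS2 = 268.9 N/mm
STS3 = 252.2 N/mm
Mean = 277.0 N/mm


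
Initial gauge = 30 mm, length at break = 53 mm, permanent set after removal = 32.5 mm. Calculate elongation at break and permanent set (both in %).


Elongation at break = (53 - 30) / 30 x 100 = 76.7%
Permanent set = (32.5 - 30) / 30 x 100 = 8.3%


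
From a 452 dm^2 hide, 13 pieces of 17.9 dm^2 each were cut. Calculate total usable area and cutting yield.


Total usable = 13 x 17.9 = 232.7 dm^2
Yield = 232.7 / 452 x 100 = 51.5%


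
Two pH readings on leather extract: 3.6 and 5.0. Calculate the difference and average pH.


Difference = |3.6 - 5.0| = 1.4
Average = (3.6 + 5.0) / 2 = 4.30


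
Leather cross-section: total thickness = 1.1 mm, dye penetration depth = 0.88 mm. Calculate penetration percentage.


80.0%

Penetration% = 0.88 / 1.1 x 100
Penetration = 80.0%


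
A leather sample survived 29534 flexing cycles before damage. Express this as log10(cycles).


4.47


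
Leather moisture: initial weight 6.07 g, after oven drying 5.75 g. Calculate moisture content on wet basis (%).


Moisture = 6.07 - 5.75 = 0.32 g
MC = 0.32 / 6.07 x 100 = 5.3%


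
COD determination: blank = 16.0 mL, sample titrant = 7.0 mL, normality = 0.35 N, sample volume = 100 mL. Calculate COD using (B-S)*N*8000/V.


COD = (16.0 - 7.0) x 0.35 x 8000 / 100
COD = 9.0 x 0.35 x 8000 / 100
COD = 252.0 mg/L


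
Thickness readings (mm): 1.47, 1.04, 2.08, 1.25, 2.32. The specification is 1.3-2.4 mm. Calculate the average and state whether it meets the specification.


Average = 1.63 mm
Within specification: Yes

Sum = 8.16
Average = 8.16 / 5 = 1.63 mm
Specification range: 1.3 to 2.4 mm
Within spec: Yes


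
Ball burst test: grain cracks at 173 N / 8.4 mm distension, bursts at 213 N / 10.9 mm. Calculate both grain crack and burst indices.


Crack index = 173 / 8.4 = 20.6 N/mm
Burst index = 213 / 10.9 = 19.5 N/mm


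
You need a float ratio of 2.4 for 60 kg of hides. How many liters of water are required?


Water = hide weight x target ratio
Water = 60 x 2.4 = 144.0 L


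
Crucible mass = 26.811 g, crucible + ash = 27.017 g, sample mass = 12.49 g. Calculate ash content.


Ash mass = 27.017 - 26.811 = 0.206 g
Ash% = 0.206 / 12.49 x 100 = 1.65%


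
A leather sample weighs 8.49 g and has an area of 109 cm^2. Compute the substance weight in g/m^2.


Substance weight = mass / area x 10000
SW = 8.49 / 109 x 10000
SW = 778.9 g/m^2


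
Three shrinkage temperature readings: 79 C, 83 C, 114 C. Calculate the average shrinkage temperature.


92.0 C


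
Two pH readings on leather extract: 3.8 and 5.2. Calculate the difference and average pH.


Difference = |3.8 - 5.2| = 1.4
Average = (3.8 + 5.2) / 2 = 4.50


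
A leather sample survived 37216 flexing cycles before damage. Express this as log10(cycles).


log10(37216) = 4.57


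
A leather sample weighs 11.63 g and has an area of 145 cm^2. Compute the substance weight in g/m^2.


802.1 g/m^2

Substance weight = mass / area x 10000
SW = 11.63 / 145 x 10000
SW = 802.1 g/m^2


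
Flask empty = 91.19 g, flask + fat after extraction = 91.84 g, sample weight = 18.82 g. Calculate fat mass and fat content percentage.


Fat mass = 91.84 - 91.19 = 0.65 g
Fat% = 0.65 / 18.82 x 100 = 3.5%


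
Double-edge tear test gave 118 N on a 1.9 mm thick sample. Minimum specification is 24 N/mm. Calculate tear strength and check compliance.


Tear strength = 62.1 N/mm
Compliant: Yes

Tear strength = 118 / 1.9 = 62.1 N/mm
Required minimum = 24 N/mm
Compliant: Yes


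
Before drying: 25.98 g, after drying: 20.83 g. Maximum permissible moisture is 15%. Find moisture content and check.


Moisture content = 19.8%
Acceptable: No


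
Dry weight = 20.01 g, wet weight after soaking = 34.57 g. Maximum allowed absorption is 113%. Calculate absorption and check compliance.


Absorption = 72.8%
Compliant: Yes


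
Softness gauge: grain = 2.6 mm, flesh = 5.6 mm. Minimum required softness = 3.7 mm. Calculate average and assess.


Average softness = 4.10 mm
Meets requirement: Yes


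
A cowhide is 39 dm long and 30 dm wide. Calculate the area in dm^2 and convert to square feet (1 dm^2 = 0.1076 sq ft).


1170 dm^2
125.89 sq ft

Area = 39 x 30 = 1170 dm^2
Conversion: 1170 x 0.1076 = 125.89 sq ft


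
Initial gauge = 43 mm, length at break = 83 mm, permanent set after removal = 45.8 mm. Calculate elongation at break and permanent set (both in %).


Elongation at break = (83 - 43) / 43 x 100 = 93.0%
Permanent set = (45.8 - 43) / 43 x 100 = 6.5%


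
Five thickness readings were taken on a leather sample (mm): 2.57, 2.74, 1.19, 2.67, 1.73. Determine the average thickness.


Sum = 2.57 + 2.74 + 1.19 + 2.67 + 1.73 = 10.90
Average = 10.90 / 5 = 2.18 mm


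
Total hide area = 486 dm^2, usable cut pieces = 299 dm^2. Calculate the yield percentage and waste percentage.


Yield = 61.5%
Waste = 38.5%

Yield = 299 / 486 x 100 = 61.5%
Waste = 486 - 299 = 187 dm^2
Waste% = 100 - 61.5 = 38.5%


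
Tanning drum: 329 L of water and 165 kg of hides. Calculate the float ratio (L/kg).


2.0


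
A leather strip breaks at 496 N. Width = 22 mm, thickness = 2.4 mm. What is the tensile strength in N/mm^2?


Cross-sectional area = 22 x 2.4 = 52.8 mm^2
Tensile strength = 496 / 52.8 = 9.39 N/mm^2


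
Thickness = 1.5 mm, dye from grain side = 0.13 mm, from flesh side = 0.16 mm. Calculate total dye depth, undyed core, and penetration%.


Total dyed = 0.29 mm
Undyed core = 1.21 mm
Penetration = 19.3%

Total dyed = 0.13 + 0.16 = 0.29 mm
Undyed core = 1.5 - 0.29 = 1.21 mm
Penetration = 0.29 / 1.5 x 100 = 19.3%


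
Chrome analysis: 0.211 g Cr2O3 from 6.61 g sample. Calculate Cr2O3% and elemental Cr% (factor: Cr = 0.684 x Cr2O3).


Cr2O3% = 0.211 / 6.61 x 100 = 3.19%
Cr% = 3.19 x 0.684 = 2.18%


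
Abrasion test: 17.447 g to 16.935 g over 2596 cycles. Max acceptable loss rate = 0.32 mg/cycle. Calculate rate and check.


Loss = 17.447 - 16.935 = 0.512 g
Rate = 0.512 g / 2596 cycles x 1000 = 0.197 mg/cycle
Max = 0.32 mg/cycle
Passes: Yes


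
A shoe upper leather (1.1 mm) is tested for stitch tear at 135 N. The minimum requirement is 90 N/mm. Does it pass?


STS = 122.7 N/mm
Passes: Yes

STS = 135 / 1.1 = 122.7 N/mm
Minimum required: 90 N/mm
Passes: Yes


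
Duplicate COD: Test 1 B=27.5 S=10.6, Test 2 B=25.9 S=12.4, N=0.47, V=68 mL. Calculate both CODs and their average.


COD1 = (27.5 - 10.6) x 0.47 x 8000 / 68 = 934.5 mg/L
COD2 = (25.9 - 12.4) x 0.47 x 8000 / 68 = 746.5 mg/L
Average = (934.5 + 746.5) / 2 = 840.5 mg/L


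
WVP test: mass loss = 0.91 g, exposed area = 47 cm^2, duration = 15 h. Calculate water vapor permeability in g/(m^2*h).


12.91 g/(m^2*h)

WVP = mass_loss / (area x time) x 10000
WVP = 0.91 / (47 x 15) x 10000
WVP = 0.91 / 705 x 10000 = 12.91 g/(m^2*h)


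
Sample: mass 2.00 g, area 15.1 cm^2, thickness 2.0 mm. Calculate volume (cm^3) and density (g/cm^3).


Thickness in cm = 2.0 / 10 = 0.20 cm
Volume = 15.1 x 0.20 = 3.020 cm^3
Density = 2.00 / 3.020 = 0.662 g/cm^3


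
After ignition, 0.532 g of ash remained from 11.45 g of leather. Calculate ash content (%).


Ash% = 0.532 / 11.45 x 100
Ash% = 4.65%


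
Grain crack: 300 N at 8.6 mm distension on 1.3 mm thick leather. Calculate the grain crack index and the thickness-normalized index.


Crack index = 34.9 N/mm
Normalized index = 26.8 N/mm per mm


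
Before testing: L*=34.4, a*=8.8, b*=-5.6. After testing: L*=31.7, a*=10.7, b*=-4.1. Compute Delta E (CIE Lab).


dL = 31.7 - 34.4 = -2.7
da = 10.7 - 8.8 = 1.9
db = -4.1 - (-5.6) = 1.5
dE = sqrt((-2.7)^2 + (1.9)^2 + (1.5)^2) = 3.63


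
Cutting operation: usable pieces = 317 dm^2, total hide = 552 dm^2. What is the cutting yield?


Yield = usable / total x 100
Yield = 317 / 552 x 100 = 57.4%


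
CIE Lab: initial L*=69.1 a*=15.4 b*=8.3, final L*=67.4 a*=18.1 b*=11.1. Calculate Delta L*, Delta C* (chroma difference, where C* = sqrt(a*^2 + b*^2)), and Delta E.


Delta L* = -1.7
Delta C* = 3.74
Delta E = 4.24


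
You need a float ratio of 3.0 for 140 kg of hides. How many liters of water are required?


420.0 L

Water = hide weight x target ratio
Water = 140 x 3.0 = 420.0 L
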